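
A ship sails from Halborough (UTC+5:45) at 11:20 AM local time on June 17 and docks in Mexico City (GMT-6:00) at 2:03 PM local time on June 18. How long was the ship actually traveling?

Departure in UTC: 11:20 AM − 5:45 = 5:35 AM on Jun 17.
Arrival in UTC: 2:03 PM + 6:00 = 8:03 PM on Jun 18.
Elapsed = 8:03 PM − 5:35 AM (+1 day) = 38 hours 28 minutes.

38 hours 28 minutes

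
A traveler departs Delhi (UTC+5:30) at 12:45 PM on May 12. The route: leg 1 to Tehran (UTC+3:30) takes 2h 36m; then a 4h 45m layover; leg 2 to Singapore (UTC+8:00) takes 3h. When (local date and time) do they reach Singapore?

1:36 AM on May 13

Convert departure to UTC: 12:45 PM − 5:30 = 7:15 AM UTC on May 12.
Add 2 hours 36 minutes leg 1 → 9:51 AM UTC.
Add 4 hours and 45 minutes layover in Tehran → 2:36 PM UTC.
Add 3 hours leg 2 → 5:36 PM UTC.
Singapore is UTC+8:00, so local arrival = 5:36 PM + 8:00 = 1:36 AM on May 13.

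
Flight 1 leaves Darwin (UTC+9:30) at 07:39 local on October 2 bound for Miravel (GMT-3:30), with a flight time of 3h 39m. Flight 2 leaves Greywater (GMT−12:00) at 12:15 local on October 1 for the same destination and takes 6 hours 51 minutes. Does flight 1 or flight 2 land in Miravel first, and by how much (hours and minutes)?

Flight 1 in UTC: 07:39 − 9:30 = 22:09 on Oct 1.
+3 hours 39 minutes → arrive 01:48 UTC on Oct 2.
Flight 2 in UTC: 12:15 + 12:00 = 00:15 on Oct 2.
+6 hours 51 minutes → arrive 07:06 UTC on Oct 2.
Flight 1 lands earlier by 5 hours 18 minutes.

the first, by 5 hours 18 minutes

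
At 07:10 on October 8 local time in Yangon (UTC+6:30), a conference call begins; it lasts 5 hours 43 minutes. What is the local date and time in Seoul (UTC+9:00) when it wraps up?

Convert start to UTC: 07:10 − 6:30 = 00:40 UTC on Oct 8.
Add 5 hours 43 minutes duration → 06:23 UTC.
Seoul is UTC+9:00, so local end time = 06:23 + 9:00 = 15:23 on Oct 8.

15:23 on October 8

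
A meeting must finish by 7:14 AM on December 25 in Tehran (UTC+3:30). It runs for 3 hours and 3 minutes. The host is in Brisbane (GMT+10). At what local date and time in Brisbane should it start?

Target end time in UTC: 7:14 AM − 3:30 = 3:44 AM on Dec 25.
Subtract 3 hours and 3 minutes → start 12:41 AM UTC on Dec 25.
Brisbane is UTC+10:00: 12:41 AM + 10:00 = 10:41 AM on Dec 25.

10:41 AM on Dec 25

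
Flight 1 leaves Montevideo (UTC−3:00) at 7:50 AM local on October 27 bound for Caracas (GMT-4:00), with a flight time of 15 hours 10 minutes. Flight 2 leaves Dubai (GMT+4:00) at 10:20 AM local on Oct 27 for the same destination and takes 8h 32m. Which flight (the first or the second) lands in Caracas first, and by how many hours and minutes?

Flight 1 in UTC: 7:50 AM + 3:00 = 10:50 AM on Oct 27.
+15 hours and 10 minutes → arrive 2:00 AM UTC on Oct 28.
Flight 2 in UTC: 10:20 AM − 4:00 = 6:20 AM on Oct 27.
+8 hours 32 minutes → arrive 2:52 PM UTC on Oct 27.
Flight 2 lands earlier by 11 hours 8 minutes.

the second, by 11 hours 8 minutes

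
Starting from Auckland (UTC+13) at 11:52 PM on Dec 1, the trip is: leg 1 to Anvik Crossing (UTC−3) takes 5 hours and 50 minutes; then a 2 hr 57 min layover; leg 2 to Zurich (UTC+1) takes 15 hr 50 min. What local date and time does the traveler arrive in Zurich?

Convert departure to UTC: 11:52 PM − 13:00 = 10:52 AM UTC on Dec 1.
Add 5 hours and 50 minutes leg 1 → 4:42 PM UTC.
Add 2 hours 57 minutes layover in Anvik Crossing → 7:39 PM UTC.
Add 15 hours and 50 minutes leg 2 → 11:29 AM UTC (Dec 2).
Zurich is UTC+1:00, so local arrival = 11:29 AM + 1:00 = 12:29 PM on Dec 2.

12:29 PM on December 2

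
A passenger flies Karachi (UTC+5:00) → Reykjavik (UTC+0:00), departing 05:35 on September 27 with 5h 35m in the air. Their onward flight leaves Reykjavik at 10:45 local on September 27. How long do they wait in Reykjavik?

Convert departure to UTC: 05:35 − 5:00 = 00:35 UTC on Sep 27.
Add 5 hours 35 minutes flight time → 06:10 UTC.
Reykjavik is UTC+0, so local arrival is the same: 06:10 on Sep 27.
Layover = 10:45 − 06:10 = 4 hours 35 minutes.

4 hours 35 minutes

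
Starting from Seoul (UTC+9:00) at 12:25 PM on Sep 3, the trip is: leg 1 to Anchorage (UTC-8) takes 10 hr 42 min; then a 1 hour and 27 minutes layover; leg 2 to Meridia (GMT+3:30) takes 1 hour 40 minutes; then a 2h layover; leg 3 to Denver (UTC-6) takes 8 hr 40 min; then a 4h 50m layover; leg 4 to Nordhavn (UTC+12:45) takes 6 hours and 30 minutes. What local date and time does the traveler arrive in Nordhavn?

3:59 AM on Sep 5

Convert departure to UTC: 12:25 PM − 9:00 = 3:25 AM UTC on Sep 3.
Add 10 hours 42 minutes leg 1 → 2:07 PM UTC.
Add 1 hour and 27 minutes layover in Anchorage → 3:34 PM UTC.
Add 1 hour 40 minutes leg 2 → 5:14 PM UTC.
Add 2 hours layover in Meridia → 7:14 PM UTC.
Add 8 hours 40 minutes leg 3 → 3:54 AM UTC (Sep 4).
Add 4 hours and 50 minutes layover in Denver → 8:44 AM UTC.
Add 6 hours 30 minutes leg 4 → 3:14 PM UTC.
Nordhavn is UTC+12:45, so local arrival = 3:14 PM + 12:45 = 3:59 AM on Sep 5.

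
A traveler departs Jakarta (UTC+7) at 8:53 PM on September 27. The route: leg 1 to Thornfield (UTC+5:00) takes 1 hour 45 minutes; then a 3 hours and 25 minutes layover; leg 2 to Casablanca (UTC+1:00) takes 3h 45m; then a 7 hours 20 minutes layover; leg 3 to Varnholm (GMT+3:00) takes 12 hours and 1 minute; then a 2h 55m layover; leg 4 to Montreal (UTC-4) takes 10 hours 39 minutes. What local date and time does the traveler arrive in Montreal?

Convert departure to UTC: 8:53 PM − 7:00 = 1:53 PM UTC on Sep 27.
Add 1 hour and 45 minutes leg 1 → 3:38 PM UTC.
Add 3 hours 25 minutes layover in Thornfield → 7:03 PM UTC.
Add 3 hours and 45 minutes leg 2 → 10:48 PM UTC.
Add 7 hours and 20 minutes layover in Casablanca → 6:08 AM UTC (Sep 28).
Add 12 hours and 1 minute leg 3 → 6:09 PM UTC.
Add 2 hours 55 minutes layover in Varnholm → 9:04 PM UTC.
Add 10 hours 39 minutes leg 4 → 7:43 AM UTC (Sep 29).
Montreal is UTC−4:00, so local arrival = 7:43 AM − 4:00 = 3:43 AM on Sep 29.

3:43 AM on Sep 29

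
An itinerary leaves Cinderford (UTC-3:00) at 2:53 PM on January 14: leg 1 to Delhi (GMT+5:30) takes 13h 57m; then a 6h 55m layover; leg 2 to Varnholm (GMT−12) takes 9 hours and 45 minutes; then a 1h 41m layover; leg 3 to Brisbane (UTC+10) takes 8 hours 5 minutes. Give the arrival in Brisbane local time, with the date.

8:16 PM on January 16

Convert departure to UTC: 2:53 PM + 3:00 = 5:53 PM UTC on Jan 14.
Add 13 hours 57 minutes leg 1 → 7:50 AM UTC (Jan 15).
Add 6 hours 55 minutes layover in Delhi → 2:45 PM UTC.
Add 9 hours and 45 minutes leg 2 → 12:30 AM UTC (Jan 16).
Add 1 hour and 41 minutes layover in Varnholm → 2:11 AM UTC.
Add 8 hours and 5 minutes leg 3 → 10:16 AM UTC.
Brisbane is UTC+10:00, so local arrival = 10:16 AM + 10:00 = 8:16 PM on Jan 16.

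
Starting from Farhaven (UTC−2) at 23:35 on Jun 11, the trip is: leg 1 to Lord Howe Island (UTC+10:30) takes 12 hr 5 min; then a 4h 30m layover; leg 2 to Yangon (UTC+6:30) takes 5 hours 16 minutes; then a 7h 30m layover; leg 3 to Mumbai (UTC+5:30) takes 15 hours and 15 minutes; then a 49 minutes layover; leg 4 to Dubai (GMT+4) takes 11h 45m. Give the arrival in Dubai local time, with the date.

14:45 on June 14

Convert departure to UTC: 23:35 + 2:00 = 01:35 UTC on Jun 12.
Add 12 hours 5 minutes leg 1 → 13:40 UTC.
Add 4 hours 30 minutes layover in Lord Howe Island → 18:10 UTC.
Add 5 hours and 16 minutes leg 2 → 23:26 UTC.
Add 7 hours 30 minutes layover in Yangon → 06:56 UTC (Jun 13).
Add 15 hours and 15 minutes leg 3 → 22:11 UTC.
Add 49 minutes layover in Mumbai → 23:00 UTC.
Add 11 hours 45 minutes leg 4 → 10:45 UTC (Jun 14).
Dubai is UTC+4:00, so local arrival = 10:45 + 4:00 = 14:45 on Jun 14.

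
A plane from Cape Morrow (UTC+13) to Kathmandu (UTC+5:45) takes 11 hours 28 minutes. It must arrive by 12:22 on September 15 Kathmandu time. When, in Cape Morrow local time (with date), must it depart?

08:09 on September 15

Target arrival in UTC: 12:22 − 5:45 = 06:37 on Sep 15.
Subtract 11 hours 28 minutes → departure 19:09 UTC on Sep 14.
Cape Morrow is UTC+13:00: 19:09 + 13:00 = 08:09 on Sep 15.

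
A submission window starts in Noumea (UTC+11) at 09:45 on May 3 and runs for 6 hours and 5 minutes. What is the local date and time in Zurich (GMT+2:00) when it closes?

06:50 on May 3

Convert start to UTC: 09:45 − 11:00 = 22:45 UTC on May 2.
Add 6 hours 5 minutes duration → 04:50 UTC (May 3).
Zurich is UTC+2:00, so local end time = 04:50 + 2:00 = 06:50 on May 3.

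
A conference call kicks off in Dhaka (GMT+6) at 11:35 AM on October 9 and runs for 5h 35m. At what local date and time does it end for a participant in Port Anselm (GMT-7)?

4:10 AM on October 9

Port Anselm is 13:00 behind Dhaka.
After 5 hours and 35 minutes it is 5:10 PM in Dhaka.
Shift by the zone difference: 5:10 PM − 13:00 = 4:10 AM on Oct 9 in Port Anselm.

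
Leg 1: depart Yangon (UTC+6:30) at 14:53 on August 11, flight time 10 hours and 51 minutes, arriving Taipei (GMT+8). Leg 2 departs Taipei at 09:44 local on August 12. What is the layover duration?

6 hours 30 minutes

Convert departure to UTC: 14:53 − 6:30 = 08:23 UTC on Aug 11.
Add 10 hours 51 minutes flight time → 19:14 UTC.
Taipei is UTC+8:00, so local arrival = 19:14 + 8:00 = 03:14 on Aug 12.
Layover = 09:44 − 03:14 = 6 hours 30 minutes.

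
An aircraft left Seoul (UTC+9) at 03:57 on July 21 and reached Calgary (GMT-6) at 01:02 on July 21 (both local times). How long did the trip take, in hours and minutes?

12 hours 5 minutes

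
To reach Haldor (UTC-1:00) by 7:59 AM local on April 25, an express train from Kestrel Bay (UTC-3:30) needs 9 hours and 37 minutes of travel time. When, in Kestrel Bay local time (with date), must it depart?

7:52 PM on April 24

Target arrival in UTC: 7:59 AM + 1:00 = 8:59 AM on Apr 25.
Subtract 9 hours 37 minutes → departure 11:22 PM UTC on Apr 24.
Kestrel Bay is UTC−3:30: 11:22 PM − 3:30 = 7:52 PM on Apr 24.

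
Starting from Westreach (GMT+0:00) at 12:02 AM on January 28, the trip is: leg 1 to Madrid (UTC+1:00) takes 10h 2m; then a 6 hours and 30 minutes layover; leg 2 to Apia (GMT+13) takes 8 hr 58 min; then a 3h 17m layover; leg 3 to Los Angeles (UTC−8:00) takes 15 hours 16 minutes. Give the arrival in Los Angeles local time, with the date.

Westreach is at UTC+0, so departure is already 12:02 AM UTC on Jan 28.
Add 10 hours 2 minutes leg 1 → 10:04 AM UTC.
Add 6 hours and 30 minutes layover in Madrid → 4:34 PM UTC.
Add 8 hours 58 minutes leg 2 → 1:32 AM UTC (Jan 29).
Add 3 hours 17 minutes layover in Apia → 4:49 AM UTC.
Add 15 hours and 16 minutes leg 3 → 8:05 PM UTC.
Los Angeles is UTC−8:00, so local arrival = 8:05 PM − 8:00 = 12:05 PM on Jan 29.

12:05 PM on January 29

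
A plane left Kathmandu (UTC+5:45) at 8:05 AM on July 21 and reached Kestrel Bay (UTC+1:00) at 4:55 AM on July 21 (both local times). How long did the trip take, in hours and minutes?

1 hour 35 minutes

Departure in UTC: 8:05 AM − 5:45 = 2:20 AM on Jul 21.
Arrival in UTC: 4:55 AM − 1:00 = 3:55 AM on Jul 21.
Elapsed = 3:55 AM − 2:20 AM = 1 hour 35 minutes.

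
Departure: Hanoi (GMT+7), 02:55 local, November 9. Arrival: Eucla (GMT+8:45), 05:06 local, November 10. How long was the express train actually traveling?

Eucla is 1:45 ahead of Hanoi.
Clock-face elapsed time (ignoring zones) is 26 hours 11 minutes.
Actual elapsed = 26 hours 11 minutes − 1:45 = 24 hours 26 minutes.

24 hours 26 minutes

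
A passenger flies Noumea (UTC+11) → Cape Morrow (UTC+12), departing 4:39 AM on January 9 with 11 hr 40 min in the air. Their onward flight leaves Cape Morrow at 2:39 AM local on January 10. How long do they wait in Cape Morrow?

9 hours 20 minutes

Convert departure to UTC: 4:39 AM − 11:00 = 5:39 PM UTC on Jan 8.
Add 11 hours 40 minutes flight time → 5:19 AM UTC (Jan 9).
Cape Morrow is UTC+12:00, so local arrival = 5:19 AM + 12:00 = 5:19 PM on Jan 9.
Layover = 2:39 AM − 5:19 PM (+1 day) = 9 hours 20 minutes.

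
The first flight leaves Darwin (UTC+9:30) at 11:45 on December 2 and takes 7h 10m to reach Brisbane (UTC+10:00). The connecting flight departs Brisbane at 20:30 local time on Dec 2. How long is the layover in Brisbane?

Convert departure to UTC: 11:45 − 9:30 = 02:15 UTC on Dec 2.
Add 7 hours 10 minutes flight time → 09:25 UTC.
Brisbane is UTC+10:00, so local arrival = 09:25 + 10:00 = 19:25 on Dec 2.
Layover = 20:30 − 19:25 = 1 hour 5 minutes.

1 hour 5 minutes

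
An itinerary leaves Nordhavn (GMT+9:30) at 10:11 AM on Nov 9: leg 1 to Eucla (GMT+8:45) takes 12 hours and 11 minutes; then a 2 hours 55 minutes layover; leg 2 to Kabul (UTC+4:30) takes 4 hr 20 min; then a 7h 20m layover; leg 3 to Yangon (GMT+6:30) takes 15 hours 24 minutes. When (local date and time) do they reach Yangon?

Convert departure to UTC: 10:11 AM − 9:30 = 12:41 AM UTC on Nov 9.
Add 12 hours and 11 minutes leg 1 → 12:52 PM UTC.
Add 2 hours 55 minutes layover in Eucla → 3:47 PM UTC.
Add 4 hours 20 minutes leg 2 → 8:07 PM UTC.
Add 7 hours and 20 minutes layover in Kabul → 3:27 AM UTC (Nov 10).
Add 15 hours 24 minutes leg 3 → 6:51 PM UTC.
Yangon is UTC+6:30, so local arrival = 6:51 PM + 6:30 = 1:21 AM on Nov 11.

1:21 AM on November 11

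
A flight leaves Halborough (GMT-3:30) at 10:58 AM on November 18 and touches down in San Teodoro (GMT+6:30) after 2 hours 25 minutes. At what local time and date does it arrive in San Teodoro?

11:23 PM on November 18

San Teodoro is 10:00 ahead of Halborough.
After 2 hours and 25 minutes it is 1:23 PM in Halborough.
Shift by the zone difference: 1:23 PM + 10:00 = 11:23 PM on Nov 18 in San Teodoro.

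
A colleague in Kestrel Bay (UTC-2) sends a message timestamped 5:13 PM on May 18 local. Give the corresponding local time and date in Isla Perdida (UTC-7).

Isla Perdida is 5:00 behind Kestrel Bay.
Shift by the zone difference: 5:13 PM − 5:00 = 12:13 PM on May 18 in Isla Perdida.

12:13 PM on May 18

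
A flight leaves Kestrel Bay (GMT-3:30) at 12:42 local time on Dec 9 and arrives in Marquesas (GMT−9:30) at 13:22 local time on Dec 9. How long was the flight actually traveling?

6 hours 40 minutes

Departure in UTC: 12:42 + 3:30 = 16:12 on Dec 9.
Arrival in UTC: 13:22 + 9:30 = 22:52 on Dec 9.
Elapsed = 22:52 − 16:12 = 6 hours 40 minutes.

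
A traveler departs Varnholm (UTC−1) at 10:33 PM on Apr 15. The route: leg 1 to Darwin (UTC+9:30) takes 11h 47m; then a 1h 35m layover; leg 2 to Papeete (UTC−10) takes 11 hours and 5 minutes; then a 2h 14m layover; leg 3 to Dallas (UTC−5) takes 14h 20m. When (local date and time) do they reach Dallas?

Convert departure to UTC: 10:33 PM + 1:00 = 11:33 PM UTC on Apr 15.
Add 11 hours 47 minutes leg 1 → 11:20 AM UTC (Apr 16).
Add 1 hour and 35 minutes layover in Darwin → 12:55 PM UTC.
Add 11 hours 5 minutes leg 2 → 12:00 AM UTC (Apr 17).
Add 2 hours and 14 minutes layover in Papeete → 2:14 AM UTC.
Add 14 hours 20 minutes leg 3 → 4:34 PM UTC.
Dallas is UTC−5:00, so local arrival = 4:34 PM − 5:00 = 11:34 AM on Apr 17.

11:34 AM on April 17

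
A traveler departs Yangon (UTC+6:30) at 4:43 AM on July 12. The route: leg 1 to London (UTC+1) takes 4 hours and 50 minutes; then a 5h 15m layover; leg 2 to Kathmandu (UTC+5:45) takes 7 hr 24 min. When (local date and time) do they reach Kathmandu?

Convert departure to UTC: 4:43 AM − 6:30 = 10:13 PM UTC on Jul 11.
Add 4 hours and 50 minutes leg 1 → 3:03 AM UTC (Jul 12).
Add 5 hours 15 minutes layover in London → 8:18 AM UTC.
Add 7 hours 24 minutes leg 2 → 3:42 PM UTC.
Kathmandu is UTC+5:45, so local arrival = 3:42 PM + 5:45 = 9:27 PM on Jul 12.

9:27 PM on Jul 12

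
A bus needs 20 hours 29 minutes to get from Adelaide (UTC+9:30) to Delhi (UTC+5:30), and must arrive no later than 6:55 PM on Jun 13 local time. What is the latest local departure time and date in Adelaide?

2:26 AM on June 13

Target arrival in UTC: 6:55 PM − 5:30 = 1:25 PM on Jun 13.
Subtract 20 hours 29 minutes → departure 4:56 PM UTC on Jun 12.
Adelaide is UTC+9:30: 4:56 PM + 9:30 = 2:26 AM on Jun 13.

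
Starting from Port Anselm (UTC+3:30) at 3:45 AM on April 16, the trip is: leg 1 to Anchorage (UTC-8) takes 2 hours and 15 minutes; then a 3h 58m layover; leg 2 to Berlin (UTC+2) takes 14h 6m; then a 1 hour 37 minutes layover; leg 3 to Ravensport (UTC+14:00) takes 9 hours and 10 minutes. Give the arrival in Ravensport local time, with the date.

9:21 PM on Apr 17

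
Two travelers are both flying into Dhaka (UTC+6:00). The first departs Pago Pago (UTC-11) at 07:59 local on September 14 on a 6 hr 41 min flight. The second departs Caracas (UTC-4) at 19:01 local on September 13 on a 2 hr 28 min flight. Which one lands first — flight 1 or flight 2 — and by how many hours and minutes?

the second, by 24 hours 11 minutes

Flight 1 in UTC: 07:59 + 11:00 = 18:59 on Sep 14.
+6 hours 41 minutes → arrive 01:40 UTC on Sep 15.
Flight 2 in UTC: 19:01 + 4:00 = 23:01 on Sep 13.
+2 hours and 28 minutes → arrive 01:29 UTC on Sep 14.
Flight 2 lands earlier by 24 hours 11 minutes.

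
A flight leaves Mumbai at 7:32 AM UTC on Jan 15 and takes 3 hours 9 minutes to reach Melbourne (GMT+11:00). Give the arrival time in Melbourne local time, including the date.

Departure is given in UTC: 7:32 AM on Jan 15.
Add 3 hours and 9 minutes → 10:41 AM UTC.
Melbourne is UTC+11:00: 10:41 AM + 11:00 = 9:41 PM on Jan 15.

9:41 PM on Jan 15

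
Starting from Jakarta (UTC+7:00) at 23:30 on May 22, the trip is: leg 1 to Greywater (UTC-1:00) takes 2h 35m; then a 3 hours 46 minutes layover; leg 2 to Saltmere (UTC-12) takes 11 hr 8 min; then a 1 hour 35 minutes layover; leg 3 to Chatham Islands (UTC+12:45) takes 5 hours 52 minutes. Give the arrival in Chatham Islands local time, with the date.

06:11 on May 24

Convert departure to UTC: 23:30 − 7:00 = 16:30 UTC on May 22.
Add 2 hours 35 minutes leg 1 → 19:05 UTC.
Add 3 hours 46 minutes layover in Greywater → 22:51 UTC.
Add 11 hours 8 minutes leg 2 → 09:59 UTC (May 23).
Add 1 hour 35 minutes layover in Saltmere → 11:34 UTC.
Add 5 hours 52 minutes leg 3 → 17:26 UTC.
Chatham Islands is UTC+12:45, so local arrival = 17:26 + 12:45 = 06:11 on May 24.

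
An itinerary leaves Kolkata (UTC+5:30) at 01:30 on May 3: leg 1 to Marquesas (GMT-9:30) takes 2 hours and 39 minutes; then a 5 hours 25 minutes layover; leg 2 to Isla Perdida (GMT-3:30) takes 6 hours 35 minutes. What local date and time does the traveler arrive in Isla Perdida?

Convert departure to UTC: 01:30 − 5:30 = 20:00 UTC on May 2.
Add 2 hours 39 minutes leg 1 → 22:39 UTC.
Add 5 hours and 25 minutes layover in Marquesas → 04:04 UTC (May 3).
Add 6 hours 35 minutes leg 2 → 10:39 UTC.
Isla Perdida is UTC−3:30, so local arrival = 10:39 − 3:30 = 07:09 on May 3.

07:09 on May 3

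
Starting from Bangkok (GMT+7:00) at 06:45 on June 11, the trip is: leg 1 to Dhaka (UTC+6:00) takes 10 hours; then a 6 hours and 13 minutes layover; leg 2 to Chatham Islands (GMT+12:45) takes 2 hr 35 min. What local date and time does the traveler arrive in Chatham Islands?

07:18 on Jun 12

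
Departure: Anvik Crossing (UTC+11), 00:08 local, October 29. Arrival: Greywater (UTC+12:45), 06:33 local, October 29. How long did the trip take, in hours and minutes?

4 hours 40 minutes

Departure in UTC: 00:08 − 11:00 = 13:08 on Oct 28.
Arrival in UTC: 06:33 − 12:45 = 17:48 on Oct 28.
Elapsed = 17:48 − 13:08 = 4 hours 40 minutes.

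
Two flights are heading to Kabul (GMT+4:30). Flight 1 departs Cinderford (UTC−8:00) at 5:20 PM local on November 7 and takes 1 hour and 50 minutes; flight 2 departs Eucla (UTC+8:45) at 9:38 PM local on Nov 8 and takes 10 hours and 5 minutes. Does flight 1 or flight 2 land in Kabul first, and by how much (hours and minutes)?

the first, by 19 hours 48 minutes

Flight 1 in UTC: 5:20 PM + 8:00 = 1:20 AM on Nov 8.
+1 hour and 50 minutes → arrive 3:10 AM UTC on Nov 8.
Flight 2 in UTC: 9:38 PM − 8:45 = 12:53 PM on Nov 8.
+10 hours 5 minutes → arrive 10:58 PM UTC on Nov 8.
Flight 1 lands earlier by 19 hours 48 minutes.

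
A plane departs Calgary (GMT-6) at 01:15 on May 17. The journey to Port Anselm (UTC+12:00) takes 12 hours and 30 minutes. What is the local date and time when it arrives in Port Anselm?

07:45 on May 18

Convert departure to UTC: 01:15 + 6:00 = 07:15 UTC on May 17.
Add 12 hours and 30 minutes travel time → 19:45 UTC.
Port Anselm is UTC+12:00, so local arrival = 19:45 + 12:00 = 07:45 on May 18.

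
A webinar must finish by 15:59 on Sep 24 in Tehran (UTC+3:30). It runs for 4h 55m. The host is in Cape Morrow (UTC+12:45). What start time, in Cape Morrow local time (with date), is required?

20:19 on Sep 24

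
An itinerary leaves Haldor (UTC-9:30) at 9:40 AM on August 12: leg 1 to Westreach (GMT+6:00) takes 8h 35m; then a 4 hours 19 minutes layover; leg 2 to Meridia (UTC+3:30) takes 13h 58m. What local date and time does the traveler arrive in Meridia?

1:32 AM on Aug 14

Convert departure to UTC: 9:40 AM + 9:30 = 7:10 PM UTC on Aug 12.
Add 8 hours and 35 minutes leg 1 → 3:45 AM UTC (Aug 13).
Add 4 hours and 19 minutes layover in Westreach → 8:04 AM UTC.
Add 13 hours and 58 minutes leg 2 → 10:02 PM UTC.
Meridia is UTC+3:30, so local arrival = 10:02 PM + 3:30 = 1:32 AM on Aug 14.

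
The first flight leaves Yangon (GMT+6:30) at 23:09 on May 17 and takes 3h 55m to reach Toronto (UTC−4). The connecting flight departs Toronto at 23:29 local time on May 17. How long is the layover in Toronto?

Convert departure to UTC: 23:09 − 6:30 = 16:39 UTC on May 17.
Add 3 hours 55 minutes flight time → 20:34 UTC.
Toronto is UTC−4:00, so local arrival = 20:34 − 4:00 = 16:34 on May 17.
Layover = 23:29 − 16:34 = 6 hours 55 minutes.

6 hours 55 minutes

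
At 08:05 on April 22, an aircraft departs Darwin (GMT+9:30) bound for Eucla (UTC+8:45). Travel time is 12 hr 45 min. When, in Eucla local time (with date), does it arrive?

20:05 on April 22

Convert departure to UTC: 08:05 − 9:30 = 22:35 UTC on Apr 21.
Add 12 hours and 45 minutes travel time → 11:20 UTC (Apr 22).
Eucla is UTC+8:45, so local arrival = 11:20 + 8:45 = 20:05 on Apr 22.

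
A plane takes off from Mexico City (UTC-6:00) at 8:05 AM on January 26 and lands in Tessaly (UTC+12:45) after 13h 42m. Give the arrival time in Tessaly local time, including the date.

4:32 PM on Jan 27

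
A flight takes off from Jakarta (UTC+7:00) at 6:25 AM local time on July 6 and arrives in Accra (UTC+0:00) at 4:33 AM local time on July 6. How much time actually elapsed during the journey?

Departure in UTC: 6:25 AM − 7:00 = 11:25 PM on Jul 5.
Arrival is already UTC: 4:33 AM on Jul 6.
Elapsed = 4:33 AM − 11:25 PM (+1 day) = 5 hours 8 minutes.

5 hours 8 minutes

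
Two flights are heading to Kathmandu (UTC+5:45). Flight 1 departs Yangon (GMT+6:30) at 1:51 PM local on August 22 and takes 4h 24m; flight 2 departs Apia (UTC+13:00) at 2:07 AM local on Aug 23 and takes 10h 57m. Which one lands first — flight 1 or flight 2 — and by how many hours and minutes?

Flight 1 in UTC: 1:51 PM − 6:30 = 7:21 AM on Aug 22.
+4 hours 24 minutes → arrive 11:45 AM UTC on Aug 22.
Flight 2 in UTC: 2:07 AM − 13:00 = 1:07 PM on Aug 22.
+10 hours 57 minutes → arrive 12:04 AM UTC on Aug 23.
Flight 1 lands earlier by 12 hours 19 minutes.

the first, by 12 hours 19 minutes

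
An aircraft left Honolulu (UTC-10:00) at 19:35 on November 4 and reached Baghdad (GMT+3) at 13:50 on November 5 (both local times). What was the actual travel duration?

5 hours 15 minutes

Baghdad is 13:00 ahead of Honolulu.
Clock-face elapsed time (ignoring zones) is 18 hours 15 minutes.
Actual elapsed = 18 hours 15 minutes − 13:00 = 5 hours 15 minutes.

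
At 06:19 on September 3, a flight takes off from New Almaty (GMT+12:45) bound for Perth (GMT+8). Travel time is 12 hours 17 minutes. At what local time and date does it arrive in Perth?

13:51 on September 3

Perth is 4:45 behind New Almaty.
After 12 hours 17 minutes it is 18:36 in New Almaty.
Shift by the zone difference: 18:36 − 4:45 = 13:51 on Sep 3 in Perth.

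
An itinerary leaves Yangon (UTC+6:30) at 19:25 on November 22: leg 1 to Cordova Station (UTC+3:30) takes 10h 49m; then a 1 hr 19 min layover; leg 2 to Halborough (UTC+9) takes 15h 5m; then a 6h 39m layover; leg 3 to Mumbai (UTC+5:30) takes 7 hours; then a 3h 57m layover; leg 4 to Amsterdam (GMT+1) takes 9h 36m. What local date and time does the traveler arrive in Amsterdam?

20:20 on November 24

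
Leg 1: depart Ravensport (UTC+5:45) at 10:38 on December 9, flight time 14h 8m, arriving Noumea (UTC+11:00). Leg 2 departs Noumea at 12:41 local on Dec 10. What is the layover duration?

6 hours 40 minutes

Convert departure to UTC: 10:38 − 5:45 = 04:53 UTC on Dec 9.
Add 14 hours and 8 minutes flight time → 19:01 UTC.
Noumea is UTC+11:00, so local arrival = 19:01 + 11:00 = 06:01 on Dec 10.
Layover = 12:41 − 06:01 = 6 hours 40 minutes.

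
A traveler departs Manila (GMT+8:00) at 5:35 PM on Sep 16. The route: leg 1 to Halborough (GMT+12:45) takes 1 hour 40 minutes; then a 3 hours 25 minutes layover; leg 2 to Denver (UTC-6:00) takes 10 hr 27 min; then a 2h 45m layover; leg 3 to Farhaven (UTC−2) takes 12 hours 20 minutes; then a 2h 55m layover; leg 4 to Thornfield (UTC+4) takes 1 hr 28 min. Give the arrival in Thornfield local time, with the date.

Convert departure to UTC: 5:35 PM − 8:00 = 9:35 AM UTC on Sep 16.
Add 1 hour 40 minutes leg 1 → 11:15 AM UTC.
Add 3 hours 25 minutes layover in Halborough → 2:40 PM UTC.
Add 10 hours and 27 minutes leg 2 → 1:07 AM UTC (Sep 17).
Add 2 hours 45 minutes layover in Denver → 3:52 AM UTC.
Add 12 hours and 20 minutes leg 3 → 4:12 PM UTC.
Add 2 hours 55 minutes layover in Farhaven → 7:07 PM UTC.
Add 1 hour and 28 minutes leg 4 → 8:35 PM UTC.
Thornfield is UTC+4:00, so local arrival = 8:35 PM + 4:00 = 12:35 AM on Sep 18.

12:35 AM on Sep 18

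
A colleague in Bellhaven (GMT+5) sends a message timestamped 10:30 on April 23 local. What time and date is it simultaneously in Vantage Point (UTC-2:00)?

03:30 on Apr 23

In UTC: 10:30 − 5:00 = 05:30 on Apr 23.
Vantage Point is UTC−2:00: 05:30 − 2:00 = 03:30 on Apr 23.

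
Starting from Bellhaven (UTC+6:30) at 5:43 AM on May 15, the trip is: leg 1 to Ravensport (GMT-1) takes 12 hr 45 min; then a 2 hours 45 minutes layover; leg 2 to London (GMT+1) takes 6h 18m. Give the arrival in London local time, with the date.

10:01 PM on May 15

Convert departure to UTC: 5:43 AM − 6:30 = 11:13 PM UTC on May 14.
Add 12 hours 45 minutes leg 1 → 11:58 AM UTC (May 15).
Add 2 hours 45 minutes layover in Ravensport → 2:43 PM UTC.
Add 6 hours 18 minutes leg 2 → 9:01 PM UTC.
London is UTC+1:00, so local arrival = 9:01 PM + 1:00 = 10:01 PM on May 15.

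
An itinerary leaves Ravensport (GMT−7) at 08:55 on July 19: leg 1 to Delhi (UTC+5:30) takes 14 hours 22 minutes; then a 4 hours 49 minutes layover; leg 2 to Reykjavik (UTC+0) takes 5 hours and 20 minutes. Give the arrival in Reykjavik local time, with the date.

16:26 on Jul 20

Convert departure to UTC: 08:55 + 7:00 = 15:55 UTC on Jul 19.
Add 14 hours 22 minutes leg 1 → 06:17 UTC (Jul 20).
Add 4 hours 49 minutes layover in Delhi → 11:06 UTC.
Add 5 hours 20 minutes leg 2 → 16:26 UTC.
Reykjavik is UTC+0, so local arrival is the same: 16:26 on Jul 20.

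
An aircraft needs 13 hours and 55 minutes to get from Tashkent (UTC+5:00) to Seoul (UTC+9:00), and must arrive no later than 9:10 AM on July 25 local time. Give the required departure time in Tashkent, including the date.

3:15 PM on July 24

Target arrival in UTC: 9:10 AM − 9:00 = 12:10 AM on Jul 25.
Subtract 13 hours 55 minutes → departure 10:15 AM UTC on Jul 24.
Tashkent is UTC+5:00: 10:15 AM + 5:00 = 3:15 PM on Jul 24.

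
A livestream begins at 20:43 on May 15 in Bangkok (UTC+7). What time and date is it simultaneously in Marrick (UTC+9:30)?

In UTC: 20:43 − 7:00 = 13:43 on May 15.
Marrick is UTC+9:30: 13:43 + 9:30 = 23:13 on May 15.

23:13 on May 15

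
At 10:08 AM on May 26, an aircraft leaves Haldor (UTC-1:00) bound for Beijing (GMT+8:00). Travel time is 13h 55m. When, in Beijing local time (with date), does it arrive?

Beijing is 9:00 ahead of Haldor.
After 13 hours and 55 minutes it is 12:03 AM (May 27) in Haldor.
Shift by the zone difference: 12:03 AM + 9:00 = 9:03 AM on May 27 in Beijing.

9:03 AM on May 27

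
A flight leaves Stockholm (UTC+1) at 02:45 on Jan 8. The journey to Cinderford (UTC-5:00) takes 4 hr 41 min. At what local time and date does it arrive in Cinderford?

Convert departure to UTC: 02:45 − 1:00 = 01:45 UTC on Jan 8.
Add 4 hours 41 minutes travel time → 06:26 UTC.
Cinderford is UTC−5:00, so local arrival = 06:26 − 5:00 = 01:26 on Jan 8.

01:26 on January 8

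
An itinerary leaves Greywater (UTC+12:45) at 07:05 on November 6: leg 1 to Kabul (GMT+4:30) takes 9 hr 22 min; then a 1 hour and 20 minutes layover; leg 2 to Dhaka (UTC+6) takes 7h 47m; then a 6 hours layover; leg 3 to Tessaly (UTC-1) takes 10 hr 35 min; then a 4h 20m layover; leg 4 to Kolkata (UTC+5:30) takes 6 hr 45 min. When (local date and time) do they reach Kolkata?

Convert departure to UTC: 07:05 − 12:45 = 18:20 UTC on Nov 5.
Add 9 hours 22 minutes leg 1 → 03:42 UTC (Nov 6).
Add 1 hour and 20 minutes layover in Kabul → 05:02 UTC.
Add 7 hours and 47 minutes leg 2 → 12:49 UTC.
Add 6 hours layover in Dhaka → 18:49 UTC.
Add 10 hours and 35 minutes leg 3 → 05:24 UTC (Nov 7).
Add 4 hours and 20 minutes layover in Tessaly → 09:44 UTC.
Add 6 hours and 45 minutes leg 4 → 16:29 UTC.
Kolkata is UTC+5:30, so local arrival = 16:29 + 5:30 = 21:59 on Nov 7.

21:59 on November 7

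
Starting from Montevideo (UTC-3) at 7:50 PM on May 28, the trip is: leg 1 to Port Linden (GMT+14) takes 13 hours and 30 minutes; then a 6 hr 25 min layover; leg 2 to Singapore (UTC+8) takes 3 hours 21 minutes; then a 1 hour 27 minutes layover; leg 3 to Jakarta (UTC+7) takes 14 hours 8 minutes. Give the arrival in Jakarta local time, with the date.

8:41 PM on May 30

Convert departure to UTC: 7:50 PM + 3:00 = 10:50 PM UTC on May 28.
Add 13 hours 30 minutes leg 1 → 12:20 PM UTC (May 29).
Add 6 hours 25 minutes layover in Port Linden → 6:45 PM UTC.
Add 3 hours 21 minutes leg 2 → 10:06 PM UTC.
Add 1 hour 27 minutes layover in Singapore → 11:33 PM UTC.
Add 14 hours 8 minutes leg 3 → 1:41 PM UTC (May 30).
Jakarta is UTC+7:00, so local arrival = 1:41 PM + 7:00 = 8:41 PM on May 30.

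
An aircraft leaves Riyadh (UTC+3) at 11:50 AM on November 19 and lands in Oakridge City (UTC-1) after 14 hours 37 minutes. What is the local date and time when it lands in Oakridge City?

Oakridge City is 4:00 behind Riyadh.
After 14 hours and 37 minutes it is 2:27 AM (Nov 20) in Riyadh.
Shift by the zone difference: 2:27 AM − 4:00 = 10:27 PM on Nov 19 in Oakridge City.

10:27 PM on November 19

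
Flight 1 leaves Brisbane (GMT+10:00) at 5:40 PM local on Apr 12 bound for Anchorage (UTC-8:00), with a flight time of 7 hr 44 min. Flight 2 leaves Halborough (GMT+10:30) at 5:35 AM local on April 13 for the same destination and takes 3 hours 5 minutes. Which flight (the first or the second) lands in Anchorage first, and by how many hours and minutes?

the first, by 6 hours 46 minutes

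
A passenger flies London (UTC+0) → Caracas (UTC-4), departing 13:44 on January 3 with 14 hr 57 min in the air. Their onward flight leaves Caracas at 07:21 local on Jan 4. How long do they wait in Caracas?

6 hours 40 minutes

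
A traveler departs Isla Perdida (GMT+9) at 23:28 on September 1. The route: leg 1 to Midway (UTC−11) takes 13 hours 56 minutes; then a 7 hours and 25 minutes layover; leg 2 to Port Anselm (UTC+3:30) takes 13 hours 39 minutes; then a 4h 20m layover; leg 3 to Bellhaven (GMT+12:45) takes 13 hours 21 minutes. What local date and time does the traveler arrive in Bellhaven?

07:54 on Sep 4

Convert departure to UTC: 23:28 − 9:00 = 14:28 UTC on Sep 1.
Add 13 hours 56 minutes leg 1 → 04:24 UTC (Sep 2).
Add 7 hours 25 minutes layover in Midway → 11:49 UTC.
Add 13 hours 39 minutes leg 2 → 01:28 UTC (Sep 3).
Add 4 hours 20 minutes layover in Port Anselm → 05:48 UTC.
Add 13 hours and 21 minutes leg 3 → 19:09 UTC.
Bellhaven is UTC+12:45, so local arrival = 19:09 + 12:45 = 07:54 on Sep 4.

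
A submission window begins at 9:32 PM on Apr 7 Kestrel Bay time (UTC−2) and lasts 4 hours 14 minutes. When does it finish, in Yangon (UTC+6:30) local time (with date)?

Convert start to UTC: 9:32 PM + 2:00 = 11:32 PM UTC on Apr 7.
Add 4 hours and 14 minutes duration → 3:46 AM UTC (Apr 8).
Yangon is UTC+6:30, so local end time = 3:46 AM + 6:30 = 10:16 AM on Apr 8.

10:16 AM on Apr 8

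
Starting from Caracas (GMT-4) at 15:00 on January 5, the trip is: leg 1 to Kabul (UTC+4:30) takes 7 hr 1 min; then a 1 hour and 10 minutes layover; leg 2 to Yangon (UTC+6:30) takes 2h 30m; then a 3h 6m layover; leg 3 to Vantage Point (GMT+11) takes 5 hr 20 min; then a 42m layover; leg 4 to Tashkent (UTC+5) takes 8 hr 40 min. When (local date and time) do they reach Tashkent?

Convert departure to UTC: 15:00 + 4:00 = 19:00 UTC on Jan 5.
Add 7 hours 1 minute leg 1 → 02:01 UTC (Jan 6).
Add 1 hour and 10 minutes layover in Kabul → 03:11 UTC.
Add 2 hours 30 minutes leg 2 → 05:41 UTC.
Add 3 hours 6 minutes layover in Yangon → 08:47 UTC.
Add 5 hours 20 minutes leg 3 → 14:07 UTC.
Add 42 minutes layover in Vantage Point → 14:49 UTC.
Add 8 hours and 40 minutes leg 4 → 23:29 UTC.
Tashkent is UTC+5:00, so local arrival = 23:29 + 5:00 = 04:29 on Jan 7.

04:29 on January 7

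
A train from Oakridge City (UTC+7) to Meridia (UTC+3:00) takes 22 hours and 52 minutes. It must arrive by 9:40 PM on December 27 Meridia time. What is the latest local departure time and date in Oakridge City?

2:48 AM on December 27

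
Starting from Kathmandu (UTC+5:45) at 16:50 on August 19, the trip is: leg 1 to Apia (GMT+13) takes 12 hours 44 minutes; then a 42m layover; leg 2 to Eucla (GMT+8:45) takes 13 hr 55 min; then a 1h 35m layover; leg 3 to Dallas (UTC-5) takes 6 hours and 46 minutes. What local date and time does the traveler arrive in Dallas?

17:47 on Aug 20

Convert departure to UTC: 16:50 − 5:45 = 11:05 UTC on Aug 19.
Add 12 hours and 44 minutes leg 1 → 23:49 UTC.
Add 42 minutes layover in Apia → 00:31 UTC (Aug 20).
Add 13 hours 55 minutes leg 2 → 14:26 UTC.
Add 1 hour 35 minutes layover in Eucla → 16:01 UTC.
Add 6 hours 46 minutes leg 3 → 22:47 UTC.
Dallas is UTC−5:00, so local arrival = 22:47 − 5:00 = 17:47 on Aug 20.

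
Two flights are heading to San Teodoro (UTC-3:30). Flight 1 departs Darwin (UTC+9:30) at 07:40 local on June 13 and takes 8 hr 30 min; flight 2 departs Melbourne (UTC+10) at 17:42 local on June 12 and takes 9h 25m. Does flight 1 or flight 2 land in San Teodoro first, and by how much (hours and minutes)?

the second, by 13 hours 33 minutes

Flight 1 in UTC: 07:40 − 9:30 = 22:10 on Jun 12.
+8 hours 30 minutes → arrive 06:40 UTC on Jun 13.
Flight 2 in UTC: 17:42 − 10:00 = 07:42 on Jun 12.
+9 hours and 25 minutes → arrive 17:07 UTC on Jun 12.
Flight 2 lands earlier by 13 hours 33 minutes.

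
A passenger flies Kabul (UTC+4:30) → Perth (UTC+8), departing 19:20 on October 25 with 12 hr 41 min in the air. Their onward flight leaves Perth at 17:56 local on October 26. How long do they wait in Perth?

6 hours 25 minutes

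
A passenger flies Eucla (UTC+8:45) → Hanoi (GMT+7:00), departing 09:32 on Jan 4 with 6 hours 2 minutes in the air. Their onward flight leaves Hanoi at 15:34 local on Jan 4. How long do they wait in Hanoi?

1 hour 45 minutes

Convert departure to UTC: 09:32 − 8:45 = 00:47 UTC on Jan 4.
Add 6 hours 2 minutes flight time → 06:49 UTC.
Hanoi is UTC+7:00, so local arrival = 06:49 + 7:00 = 13:49 on Jan 4.
Layover = 15:34 − 13:49 = 1 hour 45 minutes.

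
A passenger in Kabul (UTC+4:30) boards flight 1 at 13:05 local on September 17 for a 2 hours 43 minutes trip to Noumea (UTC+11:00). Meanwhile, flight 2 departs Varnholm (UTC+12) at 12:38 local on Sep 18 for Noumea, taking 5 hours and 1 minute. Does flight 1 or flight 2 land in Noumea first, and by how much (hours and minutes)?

Flight 1 in UTC: 13:05 − 4:30 = 08:35 on Sep 17.
+2 hours and 43 minutes → arrive 11:18 UTC on Sep 17.
Flight 2 in UTC: 12:38 − 12:00 = 00:38 on Sep 18.
+5 hours and 1 minute → arrive 05:39 UTC on Sep 18.
Flight 1 lands earlier by 18 hours 21 minutes.

the first, by 18 hours 21 minutes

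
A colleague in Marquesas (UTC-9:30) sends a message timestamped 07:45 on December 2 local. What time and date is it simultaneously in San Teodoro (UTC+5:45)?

In UTC: 07:45 + 9:30 = 17:15 on Dec 2.
San Teodoro is UTC+5:45: 17:15 + 5:45 = 23:00 on Dec 2.

23:00 on December 2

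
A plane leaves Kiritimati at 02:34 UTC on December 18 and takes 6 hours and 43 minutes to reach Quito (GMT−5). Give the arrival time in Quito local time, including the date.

Departure is given in UTC: 02:34 on Dec 18.
Add 6 hours 43 minutes → 09:17 UTC.
Quito is UTC−5:00: 09:17 − 5:00 = 04:17 on Dec 18.

04:17 on December 18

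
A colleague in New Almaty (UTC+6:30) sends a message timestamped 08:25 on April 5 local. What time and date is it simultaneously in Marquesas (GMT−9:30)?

In UTC: 08:25 − 6:30 = 01:55 on Apr 5.
Marquesas is UTC−9:30: 01:55 − 9:30 = 16:25 on Apr 4.

16:25 on April 4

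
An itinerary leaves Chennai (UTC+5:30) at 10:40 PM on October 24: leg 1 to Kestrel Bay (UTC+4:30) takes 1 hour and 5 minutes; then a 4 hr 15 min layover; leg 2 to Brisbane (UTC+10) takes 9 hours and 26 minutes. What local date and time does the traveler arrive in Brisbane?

Convert departure to UTC: 10:40 PM − 5:30 = 5:10 PM UTC on Oct 24.
Add 1 hour and 5 minutes leg 1 → 6:15 PM UTC.
Add 4 hours 15 minutes layover in Kestrel Bay → 10:30 PM UTC.
Add 9 hours 26 minutes leg 2 → 7:56 AM UTC (Oct 25).
Brisbane is UTC+10:00, so local arrival = 7:56 AM + 10:00 = 5:56 PM on Oct 25.

5:56 PM on October 25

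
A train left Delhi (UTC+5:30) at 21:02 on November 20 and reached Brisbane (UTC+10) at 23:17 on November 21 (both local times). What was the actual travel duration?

Brisbane is 4:30 ahead of Delhi.
Clock-face elapsed time (ignoring zones) is 26 hours 15 minutes.
Actual elapsed = 26 hours 15 minutes − 4:30 = 21 hours 45 minutes.

21 hours 45 minutes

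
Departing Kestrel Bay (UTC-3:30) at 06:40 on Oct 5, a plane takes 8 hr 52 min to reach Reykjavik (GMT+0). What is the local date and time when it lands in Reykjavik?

19:02 on October 5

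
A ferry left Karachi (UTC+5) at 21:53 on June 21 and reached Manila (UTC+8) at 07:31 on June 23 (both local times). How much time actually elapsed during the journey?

Departure in UTC: 21:53 − 5:00 = 16:53 on Jun 21.
Arrival in UTC: 07:31 − 8:00 = 23:31 on Jun 22.
Elapsed = 23:31 − 16:53 (+1 day) = 30 hours 38 minutes.

30 hours 38 minutes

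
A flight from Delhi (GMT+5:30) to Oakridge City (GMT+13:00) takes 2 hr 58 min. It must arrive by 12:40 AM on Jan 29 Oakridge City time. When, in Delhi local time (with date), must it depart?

Target arrival in UTC: 12:40 AM − 13:00 = 11:40 AM on Jan 28.
Subtract 2 hours 58 minutes → departure 8:42 AM UTC on Jan 28.
Delhi is UTC+5:30: 8:42 AM + 5:30 = 2:12 PM on Jan 28.

2:12 PM on January 28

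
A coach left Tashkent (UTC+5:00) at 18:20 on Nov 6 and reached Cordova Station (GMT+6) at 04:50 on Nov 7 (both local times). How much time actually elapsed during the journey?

9 hours 30 minutes

Departure in UTC: 18:20 − 5:00 = 13:20 on Nov 6.
Arrival in UTC: 04:50 − 6:00 = 22:50 on Nov 6.
Elapsed = 22:50 − 13:20 = 9 hours 30 minutes.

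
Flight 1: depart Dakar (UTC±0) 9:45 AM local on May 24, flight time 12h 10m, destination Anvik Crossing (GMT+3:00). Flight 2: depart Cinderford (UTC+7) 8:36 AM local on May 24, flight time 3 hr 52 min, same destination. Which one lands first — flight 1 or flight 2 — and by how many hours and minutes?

the second, by 16 hours 27 minutes

Flight 1 departs at 9:45 AM UTC (May 24).
+12 hours and 10 minutes → arrive 9:55 PM UTC on May 24.
Flight 2 in UTC: 8:36 AM − 7:00 = 1:36 AM on May 24.
+3 hours 52 minutes → arrive 5:28 AM UTC on May 24.
Flight 2 lands earlier by 16 hours 27 minutes.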